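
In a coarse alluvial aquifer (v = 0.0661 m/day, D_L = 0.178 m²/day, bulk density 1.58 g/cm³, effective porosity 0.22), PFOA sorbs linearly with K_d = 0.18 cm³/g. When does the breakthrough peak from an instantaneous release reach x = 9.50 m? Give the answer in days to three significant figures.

Retardation factor R = 1 + ρ_b·K_d/n = 1 + 1.58 × 0.18/0.22 = 2.293.
Sorption retards both mechanisms: v_R = v/R = 0.02883 m/day, D_R = D/R = 0.07763 m²/day.
Peak time from v_R²t² + 2D_R t − x² = 0: t = (√(D_R² + v_R²x²) − D_R)/v_R².
√(D_R² + v_R²x²) = √(0.07763² + 0.02883² × 9.50²) = 0.2847; v_R² = 0.0008312.
t = (0.2847 − 0.07763)/0.0008312 = 249 days.

249 days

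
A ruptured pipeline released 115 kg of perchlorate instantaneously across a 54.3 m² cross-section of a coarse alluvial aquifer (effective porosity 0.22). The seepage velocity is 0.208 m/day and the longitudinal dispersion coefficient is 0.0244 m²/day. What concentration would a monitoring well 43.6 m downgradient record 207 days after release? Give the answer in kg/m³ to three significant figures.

1.19 kg/m³

For an instantaneous plane source, C(x,t) = M/(n_e·A·√(4πDt)) · exp(−(x−vt)²/(4Dt)), with n_e·A the pore (flow) area.
Plume center vt = 0.208 × 207 = 43.056 m, so the well at 43.6 m is 0.544 m downgradient of the peak.
√(4πDt) = 7.967 m, giving peak height M/(n_e·A·√(4πDt)) = 115/(0.22 × 54.3 × 7.967) = 1.208 kg/m³.
(x−vt)²/(4Dt) = (0.544)²/(4 × 0.0244 × 207) = 0.01465; exp(−0.01465) = 0.9855.
C = 1.208 × 0.9855 = 1.19 kg/m³.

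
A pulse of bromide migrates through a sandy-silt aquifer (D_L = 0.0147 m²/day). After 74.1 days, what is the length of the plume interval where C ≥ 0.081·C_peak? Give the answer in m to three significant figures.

6.62 m

The plume is Gaussian with σ = √(2Dt) = √(2 × 0.0147 × 74.1) = 1.476 m.
C/C_peak = exp(−Δx²/(2σ²)) = 0.081 ⇒ Δx = σ·√(−2 ln 0.081) = 1.476 × 2.242 = 3.309 m.
Width = 2Δx = 6.62 m.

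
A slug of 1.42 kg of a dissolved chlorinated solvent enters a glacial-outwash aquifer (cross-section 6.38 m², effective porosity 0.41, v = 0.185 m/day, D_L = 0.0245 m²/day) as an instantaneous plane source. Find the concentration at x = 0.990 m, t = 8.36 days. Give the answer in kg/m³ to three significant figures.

For an instantaneous plane source, C(x,t) = M/(n_e·A·√(4πDt)) · exp(−(x−vt)²/(4Dt)), with n_e·A the pore (flow) area.
Plume center vt = 0.185 × 8.36 = 1.5466 m, so the well at 0.990 m is 0.5566 m upgradient of the peak.
√(4πDt) = 1.604 m, giving peak height M/(n_e·A·√(4πDt)) = 1.42/(0.41 × 6.38 × 1.604) = 0.3384 kg/m³.
(x−vt)²/(4Dt) = (-0.5566)²/(4 × 0.0245 × 8.36) = 0.3781; exp(−0.3781) = 0.6852.
C = 0.3384 × 0.6852 = 0.232 kg/m³.

0.232 kg/m³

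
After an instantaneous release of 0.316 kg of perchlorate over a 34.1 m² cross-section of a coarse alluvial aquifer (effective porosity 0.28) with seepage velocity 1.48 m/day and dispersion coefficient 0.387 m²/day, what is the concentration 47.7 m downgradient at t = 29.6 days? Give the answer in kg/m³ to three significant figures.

0.00198 kg/m³

For an instantaneous plane source, C(x,t) = M/(n_e·A·√(4πDt)) · exp(−(x−vt)²/(4Dt)), with n_e·A the pore (flow) area.
Plume center vt = 1.48 × 29.6 = 43.808 m, so the well at 47.7 m is 3.892 m downgradient of the peak.
√(4πDt) = 12.00 m, giving peak height M/(n_e·A·√(4πDt)) = 0.316/(0.28 × 34.1 × 12.00) = 0.002758 kg/m³.
(x−vt)²/(4Dt) = (3.892)²/(4 × 0.387 × 29.6) = 0.3306; exp(−0.3306) = 0.7185.
C = 0.002758 × 0.7185 = 0.00198 kg/m³.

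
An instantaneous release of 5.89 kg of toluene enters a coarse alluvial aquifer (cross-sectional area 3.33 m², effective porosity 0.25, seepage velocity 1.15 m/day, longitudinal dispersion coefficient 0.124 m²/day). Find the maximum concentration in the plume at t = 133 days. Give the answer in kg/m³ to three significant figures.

0.491 kg/m³

The peak of an instantaneous 1D plume sits at x = vt; there the Gaussian factor is 1 and C_max = M/(n_e·A·√(4πDt)), where n_e·A is the pore area the mass is dissolved in.
√(4πDt) = √(4π × 0.124 × 133) = 14.40 m, so C_max = 5.89/(0.25 × 3.33 × 14.40) = 0.491 kg/m³.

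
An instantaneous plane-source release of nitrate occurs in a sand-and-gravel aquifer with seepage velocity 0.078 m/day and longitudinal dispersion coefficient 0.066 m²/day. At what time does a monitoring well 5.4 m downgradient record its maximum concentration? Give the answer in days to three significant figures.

For the 1D instantaneous-source solution, setting ∂C/∂t = 0 at fixed x gives v²t² + 2Dt − x² = 0, so t = (√(D² + v²x²) − D)/v².
√(D² + v²x²) = √(0.066² + 0.078² × 5.4²) = 0.4263; v² = 0.006084.
t = (0.4263 − 0.066)/0.006084 = 59.2 days (vs. the pure-advection estimate x/v = 69.2 d).

59.2 days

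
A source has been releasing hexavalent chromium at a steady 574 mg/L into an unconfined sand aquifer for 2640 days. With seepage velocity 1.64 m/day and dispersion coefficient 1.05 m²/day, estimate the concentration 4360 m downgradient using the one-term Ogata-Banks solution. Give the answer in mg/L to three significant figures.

196 mg/L

For a continuous step input, C/C₀ ≈ ½·erfc((x−vt)/(2√(Dt))).
vt = 1.64 × 2640 = 4329.6 m and 2√(Dt) = 2√(1.05 × 2640) = 105.3 m.
Argument (x−vt)/(2√(Dt)) = (4360 − 4329.6)/105.3 = 0.2887; ½·erfc(0.2887) = 0.3415.
C = 574 × 0.3415 = 196 mg/L.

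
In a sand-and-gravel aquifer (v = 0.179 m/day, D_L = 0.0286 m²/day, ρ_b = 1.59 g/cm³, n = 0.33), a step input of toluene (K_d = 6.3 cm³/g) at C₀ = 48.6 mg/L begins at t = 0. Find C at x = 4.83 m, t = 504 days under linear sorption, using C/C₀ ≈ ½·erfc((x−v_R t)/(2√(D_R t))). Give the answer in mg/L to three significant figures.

Retardation factor R = 1 + ρ_b·K_d/n = 1 + 1.59 × 6.3/0.33 = 31.35.
Sorption retards both mechanisms: v_R = v/R = 0.005710 m/day, D_R = D/R = 0.0009123 m²/day.
v_R·t = 0.005710 × 504 = 2.87784 m; 2√(D_R t) = 1.356 m; argument = (4.83 − 2.87784)/1.356 = 1.440.
C = C₀ × ½·erfc(1.440) = 48.6 × 0.02085 = 1.01 mg/L.

1.01 mg/L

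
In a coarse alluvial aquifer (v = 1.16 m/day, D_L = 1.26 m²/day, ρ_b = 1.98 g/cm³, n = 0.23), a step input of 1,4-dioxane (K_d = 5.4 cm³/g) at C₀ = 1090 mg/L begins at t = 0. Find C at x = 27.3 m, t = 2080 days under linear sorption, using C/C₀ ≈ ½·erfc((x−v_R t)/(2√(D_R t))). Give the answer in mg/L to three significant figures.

Retardation factor R = 1 + ρ_b·K_d/n = 1 + 1.98 × 5.4/0.23 = 47.49.
Sorption retards both mechanisms: v_R = v/R = 0.02443 m/day, D_R = D/R = 0.02653 m²/day.
v_R·t = 0.02443 × 2080 = 50.8144 m; 2√(D_R t) = 14.86 m; argument = (27.3 − 50.8144)/14.86 = -1.582.
C = C₀ × ½·erfc(-1.582) = 1090 × 0.9874 = 1080 mg/L.

1080 mg/L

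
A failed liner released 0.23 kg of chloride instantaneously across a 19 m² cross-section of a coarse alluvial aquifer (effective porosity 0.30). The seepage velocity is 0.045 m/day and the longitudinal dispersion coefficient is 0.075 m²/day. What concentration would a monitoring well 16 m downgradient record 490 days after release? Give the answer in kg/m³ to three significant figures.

For an instantaneous plane source, C(x,t) = M/(n_e·A·√(4πDt)) · exp(−(x−vt)²/(4Dt)), with n_e·A the pore (flow) area.
Plume center vt = 0.045 × 490 = 22.05 m, so the well at 16 m is 6.05 m upgradient of the peak.
√(4πDt) = 21.49 m, giving peak height M/(n_e·A·√(4πDt)) = 0.23/(0.30 × 19 × 21.49) = 0.001878 kg/m³.
(x−vt)²/(4Dt) = (-6.05)²/(4 × 0.075 × 490) = 0.2490; exp(−0.2490) = 0.7796.
C = 0.001878 × 0.7796 = 0.00146 kg/m³.

0.00146 kg/m³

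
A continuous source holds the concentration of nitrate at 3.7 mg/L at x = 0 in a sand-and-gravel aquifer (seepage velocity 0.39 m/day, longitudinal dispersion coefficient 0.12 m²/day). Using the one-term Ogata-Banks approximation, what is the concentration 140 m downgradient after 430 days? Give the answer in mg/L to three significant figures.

3.69 mg/L

For a continuous step input, C/C₀ ≈ ½·erfc((x−vt)/(2√(Dt))).
vt = 0.39 × 430 = 167.7 m and 2√(Dt) = 2√(0.12 × 430) = 14.37 m.
Argument (x−vt)/(2√(Dt)) = (140 − 167.7)/14.37 = -1.928; ½·erfc(-1.928) = 0.9968.
C = 3.7 × 0.9968 = 3.69 mg/L.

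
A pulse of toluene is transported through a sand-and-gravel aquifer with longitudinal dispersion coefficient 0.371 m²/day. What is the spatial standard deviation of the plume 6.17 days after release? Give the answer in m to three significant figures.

Dispersive spreading gives a Gaussian with σ² = 2Dt; advection only shifts the center.
σ = √(2 × 0.371 × 6.17) = 2.14 m.

2.14 m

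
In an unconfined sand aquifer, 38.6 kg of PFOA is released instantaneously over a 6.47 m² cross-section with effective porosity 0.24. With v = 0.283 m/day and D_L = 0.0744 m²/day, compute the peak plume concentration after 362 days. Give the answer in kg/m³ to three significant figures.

1.35 kg/m³

The peak of an instantaneous 1D plume sits at x = vt; there the Gaussian factor is 1 and C_max = M/(n_e·A·√(4πDt)), where n_e·A is the pore area the mass is dissolved in.
√(4πDt) = √(4π × 0.0744 × 362) = 18.40 m, so C_max = 38.6/(0.24 × 6.47 × 18.40) = 1.35 kg/m³.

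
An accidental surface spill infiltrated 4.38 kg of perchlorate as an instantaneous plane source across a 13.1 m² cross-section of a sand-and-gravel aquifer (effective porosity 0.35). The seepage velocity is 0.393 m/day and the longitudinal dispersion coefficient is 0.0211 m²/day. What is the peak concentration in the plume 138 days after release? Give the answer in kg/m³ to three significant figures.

The peak of an instantaneous 1D plume sits at x = vt; there the Gaussian factor is 1 and C_max = M/(n_e·A·√(4πDt)), where n_e·A is the pore area the mass is dissolved in.
√(4πDt) = √(4π × 0.0211 × 138) = 6.049 m, so C_max = 4.38/(0.35 × 13.1 × 6.049) = 0.158 kg/m³.

0.158 kg/m³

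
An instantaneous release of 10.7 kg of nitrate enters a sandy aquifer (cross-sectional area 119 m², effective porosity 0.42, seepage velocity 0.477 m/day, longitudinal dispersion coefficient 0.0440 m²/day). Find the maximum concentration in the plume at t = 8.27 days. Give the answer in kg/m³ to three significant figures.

0.100 kg/m³

The peak of an instantaneous 1D plume sits at x = vt; there the Gaussian factor is 1 and C_max = M/(n_e·A·√(4πDt)), where n_e·A is the pore area the mass is dissolved in.
√(4πDt) = √(4π × 0.0440 × 8.27) = 2.138 m, so C_max = 10.7/(0.42 × 119 × 2.138) = 0.100 kg/m³.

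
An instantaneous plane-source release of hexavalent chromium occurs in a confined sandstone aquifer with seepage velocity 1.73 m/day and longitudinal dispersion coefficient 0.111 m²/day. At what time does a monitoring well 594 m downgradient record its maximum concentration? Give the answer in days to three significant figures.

For the 1D instantaneous-source solution, setting ∂C/∂t = 0 at fixed x gives v²t² + 2Dt − x² = 0, so t = (√(D² + v²x²) − D)/v².
√(D² + v²x²) = √(0.111² + 1.73² × 594²) = 1028; v² = 2.9929.
t = (1028 − 0.111)/2.9929 = 343 days (vs. the pure-advection estimate x/v = 343 d).

343 days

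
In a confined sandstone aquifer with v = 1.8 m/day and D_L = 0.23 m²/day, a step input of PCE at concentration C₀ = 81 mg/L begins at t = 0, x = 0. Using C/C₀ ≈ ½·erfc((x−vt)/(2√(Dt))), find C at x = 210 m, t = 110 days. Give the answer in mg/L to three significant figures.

For a continuous step input, C/C₀ ≈ ½·erfc((x−vt)/(2√(Dt))).
vt = 1.8 × 110 = 198 m and 2√(Dt) = 2√(0.23 × 110) = 10.06 m.
Argument (x−vt)/(2√(Dt)) = (210 − 198)/10.06 = 1.193; ½·erfc(1.193) = 0.04579.
C = 81 × 0.04579 = 3.71 mg/L.

3.71 mg/L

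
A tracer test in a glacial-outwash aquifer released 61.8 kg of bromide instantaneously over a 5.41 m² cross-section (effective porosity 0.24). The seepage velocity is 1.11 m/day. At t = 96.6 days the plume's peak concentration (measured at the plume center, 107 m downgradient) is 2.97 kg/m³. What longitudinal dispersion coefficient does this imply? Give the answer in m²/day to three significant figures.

0.212 m²/day

At the plume center C_max = M/(n_e·A·√(4πDt)), so D = M²/(4πt·(n_e·A·C_max)²).
n_e·A·C_max = 0.24 × 5.41 × 2.97 = 3.856 kg/m.
D = 61.8²/(4π × 96.6 × 3.856²) = 0.212 m²/day.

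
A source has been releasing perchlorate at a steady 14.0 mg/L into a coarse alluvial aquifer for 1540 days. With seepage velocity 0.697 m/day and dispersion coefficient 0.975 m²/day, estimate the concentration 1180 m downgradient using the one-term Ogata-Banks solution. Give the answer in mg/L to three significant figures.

For a continuous step input, C/C₀ ≈ ½·erfc((x−vt)/(2√(Dt))).
vt = 0.697 × 1540 = 1073.38 m and 2√(Dt) = 2√(0.975 × 1540) = 77.50 m.
Argument (x−vt)/(2√(Dt)) = (1180 − 1073.38)/77.50 = 1.376; ½·erfc(1.376) = 0.02583.
C = 14.0 × 0.02583 = 0.362 mg/L.

0.362 mg/L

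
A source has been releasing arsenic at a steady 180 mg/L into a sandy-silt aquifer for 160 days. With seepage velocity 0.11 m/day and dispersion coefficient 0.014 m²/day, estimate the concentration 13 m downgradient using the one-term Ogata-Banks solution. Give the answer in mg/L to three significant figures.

177 mg/L

For a continuous step input, C/C₀ ≈ ½·erfc((x−vt)/(2√(Dt))).
vt = 0.11 × 160 = 17.6 m and 2√(Dt) = 2√(0.014 × 160) = 2.993 m.
Argument (x−vt)/(2√(Dt)) = (13 − 17.6)/2.993 = -1.537; ½·erfc(-1.537) = 0.9851.
C = 180 × 0.9851 = 177 mg/L.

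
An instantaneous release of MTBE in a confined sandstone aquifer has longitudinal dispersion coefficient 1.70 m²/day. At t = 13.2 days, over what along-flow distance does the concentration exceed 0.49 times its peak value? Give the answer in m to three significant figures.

16.0 m

The plume is Gaussian with σ = √(2Dt) = √(2 × 1.70 × 13.2) = 6.699 m.
C/C_peak = exp(−Δx²/(2σ²)) = 0.49 ⇒ Δx = σ·√(−2 ln 0.49) = 6.699 × 1.194 = 7.999 m.
Width = 2Δx = 16.0 m.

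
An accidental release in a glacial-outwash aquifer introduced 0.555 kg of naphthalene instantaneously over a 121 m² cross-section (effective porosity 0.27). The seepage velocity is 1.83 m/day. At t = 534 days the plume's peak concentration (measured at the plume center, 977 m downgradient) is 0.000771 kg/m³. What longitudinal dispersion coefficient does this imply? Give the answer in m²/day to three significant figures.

0.0723 m²/day

At the plume center C_max = M/(n_e·A·√(4πDt)), so D = M²/(4πt·(n_e·A·C_max)²).
n_e·A·C_max = 0.27 × 121 × 0.000771 = 0.02519 kg/m.
D = 0.555²/(4π × 534 × 0.02519²) = 0.0723 m²/day.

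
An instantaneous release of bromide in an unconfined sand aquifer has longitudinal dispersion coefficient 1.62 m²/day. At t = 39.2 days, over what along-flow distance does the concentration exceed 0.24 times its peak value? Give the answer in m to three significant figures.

38.1 m

The plume is Gaussian with σ = √(2Dt) = √(2 × 1.62 × 39.2) = 11.27 m.
C/C_peak = exp(−Δx²/(2σ²)) = 0.24 ⇒ Δx = σ·√(−2 ln 0.24) = 11.27 × 1.689 = 19.04 m.
Width = 2Δx = 38.1 m.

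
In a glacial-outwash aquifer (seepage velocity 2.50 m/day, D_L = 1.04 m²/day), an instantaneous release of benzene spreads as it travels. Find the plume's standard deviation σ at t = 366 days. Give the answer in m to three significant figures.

Dispersive spreading gives a Gaussian with σ² = 2Dt; advection only shifts the center.
σ = √(2 × 1.04 × 366) = 27.6 m.

27.6 m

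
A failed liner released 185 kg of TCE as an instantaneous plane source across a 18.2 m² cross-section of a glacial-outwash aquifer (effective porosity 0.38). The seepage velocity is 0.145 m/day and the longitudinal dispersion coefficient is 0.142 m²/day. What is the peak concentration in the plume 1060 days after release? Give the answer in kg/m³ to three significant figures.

The peak of an instantaneous 1D plume sits at x = vt; there the Gaussian factor is 1 and C_max = M/(n_e·A·√(4πDt)), where n_e·A is the pore area the mass is dissolved in.
√(4πDt) = √(4π × 0.142 × 1060) = 43.49 m, so C_max = 185/(0.38 × 18.2 × 43.49) = 0.615 kg/m³.

0.615 kg/m³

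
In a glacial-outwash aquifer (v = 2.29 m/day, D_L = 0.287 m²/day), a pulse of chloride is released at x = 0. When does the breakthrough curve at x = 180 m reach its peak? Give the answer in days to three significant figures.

78.5 days

For the 1D instantaneous-source solution, setting ∂C/∂t = 0 at fixed x gives v²t² + 2Dt − x² = 0, so t = (√(D² + v²x²) − D)/v².
√(D² + v²x²) = √(0.287² + 2.29² × 180²) = 412.2; v² = 5.2441.
t = (412.2 − 0.287)/5.2441 = 78.5 days (vs. the pure-advection estimate x/v = 78.6 d).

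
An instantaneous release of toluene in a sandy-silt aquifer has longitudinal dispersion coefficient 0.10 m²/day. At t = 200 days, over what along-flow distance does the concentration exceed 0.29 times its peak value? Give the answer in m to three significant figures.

The plume is Gaussian with σ = √(2Dt) = √(2 × 0.10 × 200) = 6.325 m.
C/C_peak = exp(−Δx²/(2σ²)) = 0.29 ⇒ Δx = σ·√(−2 ln 0.29) = 6.325 × 1.573 = 9.949 m.
Width = 2Δx = 19.9 m.

19.9 m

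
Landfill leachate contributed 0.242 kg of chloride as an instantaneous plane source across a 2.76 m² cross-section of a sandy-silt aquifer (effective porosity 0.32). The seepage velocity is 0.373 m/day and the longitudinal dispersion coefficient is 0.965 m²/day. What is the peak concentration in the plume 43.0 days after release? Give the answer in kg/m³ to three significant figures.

0.0120 kg/m³

The peak of an instantaneous 1D plume sits at x = vt; there the Gaussian factor is 1 and C_max = M/(n_e·A·√(4πDt)), where n_e·A is the pore area the mass is dissolved in.
√(4πDt) = √(4π × 0.965 × 43.0) = 22.84 m, so C_max = 0.242/(0.32 × 2.76 × 22.84) = 0.0120 kg/m³.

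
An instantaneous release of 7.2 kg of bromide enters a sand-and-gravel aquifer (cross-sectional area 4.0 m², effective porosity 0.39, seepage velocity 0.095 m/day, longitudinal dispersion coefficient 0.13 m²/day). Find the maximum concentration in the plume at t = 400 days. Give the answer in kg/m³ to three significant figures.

0.181 kg/m³

The peak of an instantaneous 1D plume sits at x = vt; there the Gaussian factor is 1 and C_max = M/(n_e·A·√(4πDt)), where n_e·A is the pore area the mass is dissolved in.
√(4πDt) = √(4π × 0.13 × 400) = 25.56 m, so C_max = 7.2/(0.39 × 4.0 × 25.56) = 0.181 kg/m³.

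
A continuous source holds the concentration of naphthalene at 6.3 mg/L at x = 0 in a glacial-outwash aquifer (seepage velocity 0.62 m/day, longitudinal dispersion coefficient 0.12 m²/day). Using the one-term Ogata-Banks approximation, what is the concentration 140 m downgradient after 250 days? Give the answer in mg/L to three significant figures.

For a continuous step input, C/C₀ ≈ ½·erfc((x−vt)/(2√(Dt))).
vt = 0.62 × 250 = 155 m and 2√(Dt) = 2√(0.12 × 250) = 10.95 m.
Argument (x−vt)/(2√(Dt)) = (140 − 155)/10.95 = -1.370; ½·erfc(-1.370) = 0.9737.
C = 6.3 × 0.9737 = 6.13 mg/L.

6.13 mg/L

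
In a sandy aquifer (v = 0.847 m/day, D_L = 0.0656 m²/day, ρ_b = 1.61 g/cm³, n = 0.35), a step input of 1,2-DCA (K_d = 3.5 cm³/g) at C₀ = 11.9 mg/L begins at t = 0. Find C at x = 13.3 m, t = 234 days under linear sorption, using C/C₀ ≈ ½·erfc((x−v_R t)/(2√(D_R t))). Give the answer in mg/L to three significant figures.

1.20 mg/L

Retardation factor R = 1 + ρ_b·K_d/n = 1 + 1.61 × 3.5/0.35 = 17.10.
Sorption retards both mechanisms: v_R = v/R = 0.04953 m/day, D_R = D/R = 0.003836 m²/day.
v_R·t = 0.04953 × 234 = 11.59002 m; 2√(D_R t) = 1.895 m; argument = (13.3 − 11.59002)/1.895 = 0.9024.
C = C₀ × ½·erfc(0.9024) = 11.9 × 0.1009 = 1.20 mg/L.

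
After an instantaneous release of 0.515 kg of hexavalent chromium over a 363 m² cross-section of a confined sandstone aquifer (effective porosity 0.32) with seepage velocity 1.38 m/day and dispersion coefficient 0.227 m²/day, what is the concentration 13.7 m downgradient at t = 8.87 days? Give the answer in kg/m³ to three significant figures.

0.000677 kg/m³

For an instantaneous plane source, C(x,t) = M/(n_e·A·√(4πDt)) · exp(−(x−vt)²/(4Dt)), with n_e·A the pore (flow) area.
Plume center vt = 1.38 × 8.87 = 12.2406 m, so the well at 13.7 m is 1.4594 m downgradient of the peak.
√(4πDt) = 5.030 m, giving peak height M/(n_e·A·√(4πDt)) = 0.515/(0.32 × 363 × 5.030) = 0.0008814 kg/m³.
(x−vt)²/(4Dt) = (1.4594)²/(4 × 0.227 × 8.87) = 0.2644; exp(−0.2644) = 0.7677.
C = 0.0008814 × 0.7677 = 0.000677 kg/m³.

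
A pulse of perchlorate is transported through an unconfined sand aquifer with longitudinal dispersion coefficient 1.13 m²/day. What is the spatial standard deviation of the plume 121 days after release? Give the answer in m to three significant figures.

Dispersive spreading gives a Gaussian with σ² = 2Dt; advection only shifts the center.
σ = √(2 × 1.13 × 121) = 16.5 m.

16.5 m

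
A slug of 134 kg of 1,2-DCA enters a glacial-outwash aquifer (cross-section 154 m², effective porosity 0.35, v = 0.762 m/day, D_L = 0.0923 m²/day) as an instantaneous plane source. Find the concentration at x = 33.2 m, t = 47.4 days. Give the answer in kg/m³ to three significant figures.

For an instantaneous plane source, C(x,t) = M/(n_e·A·√(4πDt)) · exp(−(x−vt)²/(4Dt)), with n_e·A the pore (flow) area.
Plume center vt = 0.762 × 47.4 = 36.1188 m, so the well at 33.2 m is 2.9188 m upgradient of the peak.
√(4πDt) = 7.415 m, giving peak height M/(n_e·A·√(4πDt)) = 134/(0.35 × 154 × 7.415) = 0.3353 kg/m³.
(x−vt)²/(4Dt) = (-2.9188)²/(4 × 0.0923 × 47.4) = 0.4868; exp(−0.4868) = 0.6146.
C = 0.3353 × 0.6146 = 0.206 kg/m³.

0.206 kg/m³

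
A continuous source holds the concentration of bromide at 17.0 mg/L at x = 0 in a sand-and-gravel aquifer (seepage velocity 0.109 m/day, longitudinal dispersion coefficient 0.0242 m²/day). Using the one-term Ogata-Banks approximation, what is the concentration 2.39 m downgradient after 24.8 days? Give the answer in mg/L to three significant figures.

For a continuous step input, C/C₀ ≈ ½·erfc((x−vt)/(2√(Dt))).
vt = 0.109 × 24.8 = 2.7032 m and 2√(Dt) = 2√(0.0242 × 24.8) = 1.549 m.
Argument (x−vt)/(2√(Dt)) = (2.39 − 2.7032)/1.549 = -0.2022; ½·erfc(-0.2022) = 0.6125.
C = 17.0 × 0.6125 = 10.4 mg/L.

10.4 mg/L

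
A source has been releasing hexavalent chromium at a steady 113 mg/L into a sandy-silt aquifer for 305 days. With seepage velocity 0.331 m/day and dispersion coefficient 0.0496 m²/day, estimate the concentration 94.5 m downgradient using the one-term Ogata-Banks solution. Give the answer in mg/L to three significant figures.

99.4 mg/L

For a continuous step input, C/C₀ ≈ ½·erfc((x−vt)/(2√(Dt))).
vt = 0.331 × 305 = 100.955 m and 2√(Dt) = 2√(0.0496 × 305) = 7.779 m.
Argument (x−vt)/(2√(Dt)) = (94.5 − 100.955)/7.779 = -0.8298; ½·erfc(-0.8298) = 0.8797.
C = 113 × 0.8797 = 99.4 mg/L.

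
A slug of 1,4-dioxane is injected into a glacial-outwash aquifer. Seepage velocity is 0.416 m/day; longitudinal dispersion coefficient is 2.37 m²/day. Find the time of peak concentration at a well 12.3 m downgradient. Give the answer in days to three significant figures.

For the 1D instantaneous-source solution, setting ∂C/∂t = 0 at fixed x gives v²t² + 2Dt − x² = 0, so t = (√(D² + v²x²) − D)/v².
√(D² + v²x²) = √(2.37² + 0.416² × 12.3²) = 5.639; v² = 0.173056.
t = (5.639 − 2.37)/0.173056 = 18.9 days (vs. the pure-advection estimate x/v = 29.6 d).

18.9 days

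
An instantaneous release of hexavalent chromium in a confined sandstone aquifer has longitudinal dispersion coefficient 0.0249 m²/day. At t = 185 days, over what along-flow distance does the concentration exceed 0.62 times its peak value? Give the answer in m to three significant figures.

5.94 m

The plume is Gaussian with σ = √(2Dt) = √(2 × 0.0249 × 185) = 3.035 m.
C/C_peak = exp(−Δx²/(2σ²)) = 0.62 ⇒ Δx = σ·√(−2 ln 0.62) = 3.035 × 0.9778 = 2.968 m.
Width = 2Δx = 5.94 m.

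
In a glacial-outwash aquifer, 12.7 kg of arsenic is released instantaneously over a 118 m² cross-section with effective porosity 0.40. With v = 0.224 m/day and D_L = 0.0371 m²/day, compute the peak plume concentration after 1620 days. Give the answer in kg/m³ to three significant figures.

The peak of an instantaneous 1D plume sits at x = vt; there the Gaussian factor is 1 and C_max = M/(n_e·A·√(4πDt)), where n_e·A is the pore area the mass is dissolved in.
√(4πDt) = √(4π × 0.0371 × 1620) = 27.48 m, so C_max = 12.7/(0.40 × 118 × 27.48) = 0.00979 kg/m³.

0.00979 kg/m³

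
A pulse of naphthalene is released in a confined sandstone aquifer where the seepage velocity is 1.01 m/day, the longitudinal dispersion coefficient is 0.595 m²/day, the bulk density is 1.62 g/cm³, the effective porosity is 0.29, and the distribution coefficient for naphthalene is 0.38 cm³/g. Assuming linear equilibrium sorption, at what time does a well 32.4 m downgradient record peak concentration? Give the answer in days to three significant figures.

Retardation factor R = 1 + ρ_b·K_d/n = 1 + 1.62 × 0.38/0.29 = 3.123.
Sorption retards both mechanisms: v_R = v/R = 0.3234 m/day, D_R = D/R = 0.1905 m²/day.
Peak time from v_R²t² + 2D_R t − x² = 0: t = (√(D_R² + v_R²x²) − D_R)/v_R².
√(D_R² + v_R²x²) = √(0.1905² + 0.3234² × 32.4²) = 10.48; v_R² = 0.1046.
t = (10.48 − 0.1905)/0.1046 = 98.4 days.

98.4 days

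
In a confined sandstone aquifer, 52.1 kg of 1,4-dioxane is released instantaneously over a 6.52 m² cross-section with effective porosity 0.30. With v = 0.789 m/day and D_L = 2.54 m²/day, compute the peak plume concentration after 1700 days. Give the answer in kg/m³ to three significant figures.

The peak of an instantaneous 1D plume sits at x = vt; there the Gaussian factor is 1 and C_max = M/(n_e·A·√(4πDt)), where n_e·A is the pore area the mass is dissolved in.
√(4πDt) = √(4π × 2.54 × 1700) = 232.9 m, so C_max = 52.1/(0.30 × 6.52 × 232.9) = 0.114 kg/m³.

0.114 kg/m³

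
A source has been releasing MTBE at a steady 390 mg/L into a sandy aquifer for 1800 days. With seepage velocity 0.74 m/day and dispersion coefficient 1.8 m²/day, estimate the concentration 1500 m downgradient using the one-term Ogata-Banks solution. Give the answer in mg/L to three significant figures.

For a continuous step input, C/C₀ ≈ ½·erfc((x−vt)/(2√(Dt))).
vt = 0.74 × 1800 = 1332 m and 2√(Dt) = 2√(1.8 × 1800) = 113.8 m.
Argument (x−vt)/(2√(Dt)) = (1500 − 1332)/113.8 = 1.476; ½·erfc(1.476) = 0.01843.
C = 390 × 0.01843 = 7.19 mg/L.

7.19 mg/L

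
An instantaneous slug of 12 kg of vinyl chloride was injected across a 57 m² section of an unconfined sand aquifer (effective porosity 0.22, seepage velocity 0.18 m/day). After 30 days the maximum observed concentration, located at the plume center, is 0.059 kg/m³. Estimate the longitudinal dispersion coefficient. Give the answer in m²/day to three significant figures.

At the plume center C_max = M/(n_e·A·√(4πDt)), so D = M²/(4πt·(n_e·A·C_max)²).
n_e·A·C_max = 0.22 × 57 × 0.059 = 0.7399 kg/m.
D = 12²/(4π × 30 × 0.7399²) = 0.698 m²/day.

0.698 m²/day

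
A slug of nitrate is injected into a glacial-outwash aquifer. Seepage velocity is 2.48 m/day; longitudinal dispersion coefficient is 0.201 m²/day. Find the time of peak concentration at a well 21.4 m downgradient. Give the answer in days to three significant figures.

For the 1D instantaneous-source solution, setting ∂C/∂t = 0 at fixed x gives v²t² + 2Dt − x² = 0, so t = (√(D² + v²x²) − D)/v².
√(D² + v²x²) = √(0.201² + 2.48² × 21.4²) = 53.07; v² = 6.1504.
t = (53.07 − 0.201)/6.1504 = 8.60 days (vs. the pure-advection estimate x/v = 8.63 d).

8.60 days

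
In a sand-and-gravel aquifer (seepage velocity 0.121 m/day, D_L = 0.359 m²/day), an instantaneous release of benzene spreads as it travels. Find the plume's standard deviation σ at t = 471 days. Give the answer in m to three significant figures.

18.4 m

Dispersive spreading gives a Gaussian with σ² = 2Dt; advection only shifts the center.
σ = √(2 × 0.359 × 471) = 18.4 m.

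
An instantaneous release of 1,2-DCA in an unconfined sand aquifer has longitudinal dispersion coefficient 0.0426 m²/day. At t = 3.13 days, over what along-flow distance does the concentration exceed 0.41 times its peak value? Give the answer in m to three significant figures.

The plume is Gaussian with σ = √(2Dt) = √(2 × 0.0426 × 3.13) = 0.5164 m.
C/C_peak = exp(−Δx²/(2σ²)) = 0.41 ⇒ Δx = σ·√(−2 ln 0.41) = 0.5164 × 1.335 = 0.6894 m.
Width = 2Δx = 1.38 m.

1.38 m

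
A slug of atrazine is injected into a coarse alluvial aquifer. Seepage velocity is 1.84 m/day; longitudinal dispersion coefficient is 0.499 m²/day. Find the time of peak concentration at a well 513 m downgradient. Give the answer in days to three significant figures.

279 days

For the 1D instantaneous-source solution, setting ∂C/∂t = 0 at fixed x gives v²t² + 2Dt − x² = 0, so t = (√(D² + v²x²) − D)/v².
√(D² + v²x²) = √(0.499² + 1.84² × 513²) = 943.9; v² = 3.3856.
t = (943.9 − 0.499)/3.3856 = 279 days (vs. the pure-advection estimate x/v = 279 d).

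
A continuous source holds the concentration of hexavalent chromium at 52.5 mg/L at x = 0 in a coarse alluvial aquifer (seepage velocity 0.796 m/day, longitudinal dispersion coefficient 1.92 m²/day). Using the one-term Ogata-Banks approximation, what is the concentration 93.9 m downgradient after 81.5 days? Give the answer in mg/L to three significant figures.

For a continuous step input, C/C₀ ≈ ½·erfc((x−vt)/(2√(Dt))).
vt = 0.796 × 81.5 = 64.874 m and 2√(Dt) = 2√(1.92 × 81.5) = 25.02 m.
Argument (x−vt)/(2√(Dt)) = (93.9 − 64.874)/25.02 = 1.160; ½·erfc(1.160) = 0.05045.
C = 52.5 × 0.05045 = 2.65 mg/L.

2.65 mg/L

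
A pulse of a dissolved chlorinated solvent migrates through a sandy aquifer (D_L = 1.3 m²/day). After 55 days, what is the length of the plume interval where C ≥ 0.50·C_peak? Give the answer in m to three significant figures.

The plume is Gaussian with σ = √(2Dt) = √(2 × 1.3 × 55) = 11.96 m.
C/C_peak = exp(−Δx²/(2σ²)) = 0.50 ⇒ Δx = σ·√(−2 ln 0.50) = 11.96 × 1.177 = 14.08 m.
Width = 2Δx = 28.2 m.

28.2 m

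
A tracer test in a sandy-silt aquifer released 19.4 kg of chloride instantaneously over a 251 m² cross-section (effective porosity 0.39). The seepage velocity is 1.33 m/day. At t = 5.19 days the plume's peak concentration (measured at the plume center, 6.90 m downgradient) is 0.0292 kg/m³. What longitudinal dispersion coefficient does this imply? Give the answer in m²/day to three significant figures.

0.706 m²/day

At the plume center C_max = M/(n_e·A·√(4πDt)), so D = M²/(4πt·(n_e·A·C_max)²).
n_e·A·C_max = 0.39 × 251 × 0.0292 = 2.858 kg/m.
D = 19.4²/(4π × 5.19 × 2.858²) = 0.706 m²/day.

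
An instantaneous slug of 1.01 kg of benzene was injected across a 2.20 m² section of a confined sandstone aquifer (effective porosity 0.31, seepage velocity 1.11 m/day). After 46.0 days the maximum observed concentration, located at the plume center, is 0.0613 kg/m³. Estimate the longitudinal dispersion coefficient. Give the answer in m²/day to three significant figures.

At the plume center C_max = M/(n_e·A·√(4πDt)), so D = M²/(4πt·(n_e·A·C_max)²).
n_e·A·C_max = 0.31 × 2.20 × 0.0613 = 0.04181 kg/m.
D = 1.01²/(4π × 46.0 × 0.04181²) = 1.01 m²/day.

1.01 m²/day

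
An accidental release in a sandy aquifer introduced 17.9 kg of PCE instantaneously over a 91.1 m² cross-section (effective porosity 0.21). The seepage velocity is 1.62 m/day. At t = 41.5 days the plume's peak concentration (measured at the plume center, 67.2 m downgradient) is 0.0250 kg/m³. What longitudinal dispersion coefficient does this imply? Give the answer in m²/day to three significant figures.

2.69 m²/day

At the plume center C_max = M/(n_e·A·√(4πDt)), so D = M²/(4πt·(n_e·A·C_max)²).
n_e·A·C_max = 0.21 × 91.1 × 0.0250 = 0.4783 kg/m.
D = 17.9²/(4π × 41.5 × 0.4783²) = 2.69 m²/day.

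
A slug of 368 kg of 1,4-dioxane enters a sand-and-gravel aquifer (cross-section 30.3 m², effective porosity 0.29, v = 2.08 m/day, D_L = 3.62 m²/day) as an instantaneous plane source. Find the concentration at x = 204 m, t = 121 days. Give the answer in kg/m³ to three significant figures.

For an instantaneous plane source, C(x,t) = M/(n_e·A·√(4πDt)) · exp(−(x−vt)²/(4Dt)), with n_e·A the pore (flow) area.
Plume center vt = 2.08 × 121 = 251.68 m, so the well at 204 m is 47.68 m upgradient of the peak.
√(4πDt) = 74.19 m, giving peak height M/(n_e·A·√(4πDt)) = 368/(0.29 × 30.3 × 74.19) = 0.5645 kg/m³.
(x−vt)²/(4Dt) = (-47.68)²/(4 × 3.62 × 121) = 1.298; exp(−1.298) = 0.2731.
C = 0.5645 × 0.2731 = 0.154 kg/m³.

0.154 kg/m³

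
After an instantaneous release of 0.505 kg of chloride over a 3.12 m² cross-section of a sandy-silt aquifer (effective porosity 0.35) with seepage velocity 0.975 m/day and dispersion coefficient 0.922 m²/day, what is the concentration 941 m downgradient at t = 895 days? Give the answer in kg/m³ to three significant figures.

For an instantaneous plane source, C(x,t) = M/(n_e·A·√(4πDt)) · exp(−(x−vt)²/(4Dt)), with n_e·A the pore (flow) area.
Plume center vt = 0.975 × 895 = 872.625 m, so the well at 941 m is 68.375 m downgradient of the peak.
√(4πDt) = 101.8 m, giving peak height M/(n_e·A·√(4πDt)) = 0.505/(0.35 × 3.12 × 101.8) = 0.004543 kg/m³.
(x−vt)²/(4Dt) = (68.375)²/(4 × 0.922 × 895) = 1.416; exp(−1.416) = 0.2427.
C = 0.004543 × 0.2427 = 0.00110 kg/m³.

0.00110 kg/m³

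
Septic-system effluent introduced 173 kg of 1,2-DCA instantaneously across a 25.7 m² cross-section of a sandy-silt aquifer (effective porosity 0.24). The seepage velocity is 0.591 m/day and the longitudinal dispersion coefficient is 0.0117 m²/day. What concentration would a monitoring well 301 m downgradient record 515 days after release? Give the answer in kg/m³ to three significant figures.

For an instantaneous plane source, C(x,t) = M/(n_e·A·√(4πDt)) · exp(−(x−vt)²/(4Dt)), with n_e·A the pore (flow) area.
Plume center vt = 0.591 × 515 = 304.365 m, so the well at 301 m is 3.365 m upgradient of the peak.
√(4πDt) = 8.702 m, giving peak height M/(n_e·A·√(4πDt)) = 173/(0.24 × 25.7 × 8.702) = 3.223 kg/m³.
(x−vt)²/(4Dt) = (-3.365)²/(4 × 0.0117 × 515) = 0.4698; exp(−0.4698) = 0.6251.
C = 3.223 × 0.6251 = 2.01 kg/m³.

2.01 kg/m³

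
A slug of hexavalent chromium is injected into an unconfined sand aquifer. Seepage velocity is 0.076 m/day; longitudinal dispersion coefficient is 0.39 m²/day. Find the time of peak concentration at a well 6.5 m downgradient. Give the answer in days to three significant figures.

For the 1D instantaneous-source solution, setting ∂C/∂t = 0 at fixed x gives v²t² + 2Dt − x² = 0, so t = (√(D² + v²x²) − D)/v².
√(D² + v²x²) = √(0.39² + 0.076² × 6.5²) = 0.6294; v² = 0.005776.
t = (0.6294 − 0.39)/0.005776 = 41.4 days (vs. the pure-advection estimate x/v = 85.5 d).

41.4 days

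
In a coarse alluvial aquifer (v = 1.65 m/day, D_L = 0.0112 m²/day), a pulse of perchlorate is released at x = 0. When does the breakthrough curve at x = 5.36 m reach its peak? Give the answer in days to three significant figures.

3.24 days

For the 1D instantaneous-source solution, setting ∂C/∂t = 0 at fixed x gives v²t² + 2Dt − x² = 0, so t = (√(D² + v²x²) − D)/v².
√(D² + v²x²) = √(0.0112² + 1.65² × 5.36²) = 8.844; v² = 2.7225.
t = (8.844 − 0.0112)/2.7225 = 3.24 days (vs. the pure-advection estimate x/v = 3.25 d).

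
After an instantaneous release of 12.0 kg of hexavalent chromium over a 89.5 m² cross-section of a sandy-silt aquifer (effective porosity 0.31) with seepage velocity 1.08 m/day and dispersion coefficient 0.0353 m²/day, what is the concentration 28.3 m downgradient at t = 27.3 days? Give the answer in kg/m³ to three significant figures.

0.0864 kg/m³

For an instantaneous plane source, C(x,t) = M/(n_e·A·√(4πDt)) · exp(−(x−vt)²/(4Dt)), with n_e·A the pore (flow) area.
Plume center vt = 1.08 × 27.3 = 29.484 m, so the well at 28.3 m is 1.184 m upgradient of the peak.
√(4πDt) = 3.480 m, giving peak height M/(n_e·A·√(4πDt)) = 12.0/(0.31 × 89.5 × 3.480) = 0.1243 kg/m³.
(x−vt)²/(4Dt) = (-1.184)²/(4 × 0.0353 × 27.3) = 0.3637; exp(−0.3637) = 0.6951.
C = 0.1243 × 0.6951 = 0.0864 kg/m³.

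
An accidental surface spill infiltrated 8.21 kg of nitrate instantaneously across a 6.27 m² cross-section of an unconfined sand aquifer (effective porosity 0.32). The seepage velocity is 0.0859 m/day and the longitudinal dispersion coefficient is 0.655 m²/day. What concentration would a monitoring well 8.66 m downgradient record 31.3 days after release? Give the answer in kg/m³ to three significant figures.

0.165 kg/m³

For an instantaneous plane source, C(x,t) = M/(n_e·A·√(4πDt)) · exp(−(x−vt)²/(4Dt)), with n_e·A the pore (flow) area.
Plume center vt = 0.0859 × 31.3 = 2.68867 m, so the well at 8.66 m is 5.97133 m downgradient of the peak.
√(4πDt) = 16.05 m, giving peak height M/(n_e·A·√(4πDt)) = 8.21/(0.32 × 6.27 × 16.05) = 0.2549 kg/m³.
(x−vt)²/(4Dt) = (5.97133)²/(4 × 0.655 × 31.3) = 0.4348; exp(−0.4348) = 0.6474.
C = 0.2549 × 0.6474 = 0.165 kg/m³.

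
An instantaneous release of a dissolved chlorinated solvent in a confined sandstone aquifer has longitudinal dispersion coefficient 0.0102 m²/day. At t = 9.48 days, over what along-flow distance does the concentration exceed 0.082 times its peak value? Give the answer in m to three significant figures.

The plume is Gaussian with σ = √(2Dt) = √(2 × 0.0102 × 9.48) = 0.4398 m.
C/C_peak = exp(−Δx²/(2σ²)) = 0.082 ⇒ Δx = σ·√(−2 ln 0.082) = 0.4398 × 2.237 = 0.9838 m.
Width = 2Δx = 1.97 m.

1.97 m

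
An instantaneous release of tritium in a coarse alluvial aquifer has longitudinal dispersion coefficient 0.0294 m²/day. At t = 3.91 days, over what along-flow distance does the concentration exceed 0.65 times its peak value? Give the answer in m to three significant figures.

0.890 m

The plume is Gaussian with σ = √(2Dt) = √(2 × 0.0294 × 3.91) = 0.4795 m.
C/C_peak = exp(−Δx²/(2σ²)) = 0.65 ⇒ Δx = σ·√(−2 ln 0.65) = 0.4795 × 0.9282 = 0.4451 m.
Width = 2Δx = 0.890 m.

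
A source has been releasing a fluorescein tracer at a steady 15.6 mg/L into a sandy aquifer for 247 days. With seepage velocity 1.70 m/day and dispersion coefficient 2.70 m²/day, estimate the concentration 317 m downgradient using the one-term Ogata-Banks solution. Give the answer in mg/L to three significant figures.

For a continuous step input, C/C₀ ≈ ½·erfc((x−vt)/(2√(Dt))).
vt = 1.70 × 247 = 419.9 m and 2√(Dt) = 2√(2.70 × 247) = 51.65 m.
Argument (x−vt)/(2√(Dt)) = (317 − 419.9)/51.65 = -1.992; ½·erfc(-1.992) = 0.9976.
C = 15.6 × 0.9976 = 15.6 mg/L.

15.6 mg/L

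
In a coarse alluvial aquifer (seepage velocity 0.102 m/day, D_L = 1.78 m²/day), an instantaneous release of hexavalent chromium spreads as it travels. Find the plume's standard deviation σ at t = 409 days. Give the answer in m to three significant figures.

Dispersive spreading gives a Gaussian with σ² = 2Dt; advection only shifts the center.
σ = √(2 × 1.78 × 409) = 38.2 m.

38.2 m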